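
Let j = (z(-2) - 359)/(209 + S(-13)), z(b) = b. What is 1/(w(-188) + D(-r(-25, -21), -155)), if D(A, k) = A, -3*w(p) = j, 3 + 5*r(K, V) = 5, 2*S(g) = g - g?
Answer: 165/29 ≈ 5.6897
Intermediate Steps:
S(g) = 0 (S(g) = (g - g)/2 = (½)*0 = 0)
r(K, V) = ⅖ (r(K, V) = -⅗ + (⅕)*5 = -⅗ + 1 = ⅖)
j = -19/11 (j = (-2 - 359)/(209 + 0) = -361/209 = -361*1/209 = -19/11 ≈ -1.7273)
w(p) = 19/33 (w(p) = -⅓*(-19/11) = 19/33)
1/(w(-188) + D(-r(-25, -21), -155)) = 1/(19/33 - 1*⅖) = 1/(19/33 - ⅖) = 1/(29/165) = 165/29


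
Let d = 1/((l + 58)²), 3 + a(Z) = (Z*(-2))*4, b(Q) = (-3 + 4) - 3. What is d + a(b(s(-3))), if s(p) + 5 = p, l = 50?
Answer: 151633/11664 ≈ 13.000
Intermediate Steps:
s(p) = -5 + p
b(Q) = -2 (b(Q) = 1 - 3 = -2)
a(Z) = -3 - 8*Z (a(Z) = -3 + (Z*(-2))*4 = -3 - 2*Z*4 = -3 - 8*Z)
d = 1/11664 (d = 1/((50 + 58)²) = 1/(108²) = 1/11664 ≈ 8.5734e-5)
d + a(b(s(-3))) = 1/11664 + (-3 - 8*(-2)) = 1/11664 + (-3 + 16) = 1/11664 + 13 = 151633/11664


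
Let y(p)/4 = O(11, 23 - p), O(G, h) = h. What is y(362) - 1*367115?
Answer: -368471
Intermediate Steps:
y(p) = 92 - 4*p (y(p) = 4*(23 - p) = 92 - 4*p)
y(362) - 1*367115 = (92 - 4*362) - 1*367115 = (92 - 1448) - 367115 = -1356 - 367115 = -368471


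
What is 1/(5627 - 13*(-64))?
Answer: 1/6459 ≈ 0.00015482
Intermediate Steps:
1/(5627 - 13*(-64)) = 1/(5627 + 832) = 1/6459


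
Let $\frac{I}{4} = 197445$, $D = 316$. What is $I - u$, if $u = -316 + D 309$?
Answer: $692452$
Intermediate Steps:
$I = 789780$ ($I = 4 \cdot 197445 = 789780$)
$u = 97328$ ($u = -316 + 316 \cdot 309 = -316 + 97644 = 97328$)
$I - u = 789780 - 97328 = 692452$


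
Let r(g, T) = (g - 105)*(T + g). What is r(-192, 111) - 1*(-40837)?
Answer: 64894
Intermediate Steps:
r(g, T) = (-105 + g)*(T + g)
r(-192, 111) - 1*(-40837) = ((-192)**2 - 105*111 - 105*(-192) + 111*(-192)) - 1*(-40837) = (36864 - 11655 + 20160 - 21312) + 40837 = 24057 + 40837 = 64894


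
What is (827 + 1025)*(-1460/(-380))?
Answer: 135196/19 ≈ 7115.6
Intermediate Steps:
(827 + 1025)*(-1460/(-380)) = 1852*(-1460*(-1/380)) = 1852*(73/19) = 135196/19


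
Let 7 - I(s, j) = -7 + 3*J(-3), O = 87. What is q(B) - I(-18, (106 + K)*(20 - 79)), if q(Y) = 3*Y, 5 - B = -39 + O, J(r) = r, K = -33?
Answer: -152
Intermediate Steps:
I(s, j) = 23 (I(s, j) = 7 - (-7 + 3*(-3)) = 7 - (-7 - 9) = 7 - 1*(-16) = 7 + 16 = 23)
B = -43 (B = 5 - (-39 + 87) = 5 - 1*48 = 5 - 48 = -43)
q(B) - I(-18, (106 + K)*(20 - 79)) = 3*(-43) - 1*23 = -129 - 23 = -152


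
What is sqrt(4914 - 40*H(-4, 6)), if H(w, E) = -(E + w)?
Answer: sqrt(4994) ≈ 70.668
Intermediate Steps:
H(w, E) = -E - w
sqrt(4914 - 40*H(-4, 6)) = sqrt(4914 - 40*(-1*6 - 1*(-4))) = sqrt(4914 - 40*(-6 + 4)) = sqrt(4914 - 40*(-2)) = sqrt(4914 + 80) = sqrt(4994)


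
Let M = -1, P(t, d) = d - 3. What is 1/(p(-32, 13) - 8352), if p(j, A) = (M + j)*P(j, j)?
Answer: -1/7197 ≈ -0.00013895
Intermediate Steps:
P(t, d) = -3 + d
p(j, A) = (-1 + j)*(-3 + j)
1/(p(-32, 13) - 8352) = 1/((-1 - 32)*(-3 - 32) - 8352) = 1/(-33*(-35) - 8352) = 1/(1155 - 8352) = 1/(-7197) = -1/7197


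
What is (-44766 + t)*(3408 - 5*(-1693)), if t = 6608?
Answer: -453049934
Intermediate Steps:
(-44766 + t)*(3408 - 5*(-1693)) = (-44766 + 6608)*(3408 - 5*(-1693)) = -38158*(3408 + 8465) = -38158*11873 = -453049934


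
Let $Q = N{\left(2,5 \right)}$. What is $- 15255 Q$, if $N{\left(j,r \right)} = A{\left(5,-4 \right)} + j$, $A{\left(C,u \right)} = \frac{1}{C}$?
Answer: $-33561$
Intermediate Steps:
$N{\left(j,r \right)} = \frac{1}{5} + j$
$Q = \frac{11}{5}$ ($Q = \frac{1}{5} + 2 = \frac{11}{5} \approx 2.2$)
$- 15255 Q = \left(-15255\right) \frac{11}{5} = -33561$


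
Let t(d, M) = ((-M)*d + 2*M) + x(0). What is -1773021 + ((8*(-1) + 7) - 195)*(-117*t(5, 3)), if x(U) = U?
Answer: -1979409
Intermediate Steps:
t(d, M) = 2*M - M*d (t(d, M) = ((-M)*d + 2*M) + 0 = (-M*d + 2*M) + 0 = (2*M - M*d) + 0 = 2*M - M*d)
-1773021 + ((8*(-1) + 7) - 195)*(-117*t(5, 3)) = -1773021 + ((8*(-1) + 7) - 195)*(-351*(2 - 1*5)) = -1773021 + ((-8 + 7) - 195)*(-351*(2 - 5)) = -1773021 + (-1 - 195)*(-351*(-3)) = -1773021 - (-22932)*(-9) = -1773021 - 196*1053 = -1773021 - 206388 = -1979409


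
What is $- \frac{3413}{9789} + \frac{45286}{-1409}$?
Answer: $- \frac{448113571}{13792701} \approx -32.489$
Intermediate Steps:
$- \frac{3413}{9789} + \frac{45286}{-1409} = \left(-3413\right) \frac{1}{9789} + 45286 \left(- \frac{1}{1409}\right) = - \frac{3413}{9789} - \frac{45286}{1409} = - \frac{448113571}{13792701}$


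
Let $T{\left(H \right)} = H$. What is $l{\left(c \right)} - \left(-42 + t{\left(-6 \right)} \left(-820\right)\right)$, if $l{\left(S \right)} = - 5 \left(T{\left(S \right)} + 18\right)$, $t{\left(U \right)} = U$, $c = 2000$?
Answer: $-14968$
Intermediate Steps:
$l{\left(S \right)} = -90 - 5 S$ ($l{\left(S \right)} = - 5 \left(S + 18\right) = - 5 \left(18 + S\right) = -90 - 5 S$)
$l{\left(c \right)} - \left(-42 + t{\left(-6 \right)} \left(-820\right)\right) = \left(-90 - 10000\right) - \left(-42 - -4920\right) = \left(-90 - 10000\right) - \left(-42 + 4920\right) = -10090 - 4878 = -14968$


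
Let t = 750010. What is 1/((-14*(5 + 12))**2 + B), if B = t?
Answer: 1/806654 ≈ 1.2397e-6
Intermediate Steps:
B = 750010
1/((-14*(5 + 12))**2 + B) = 1/((-14*(5 + 12))**2 + 750010) = 1/((-14*17)**2 + 750010) = 1/((-238)**2 + 750010) = 1/(56644 + 750010) = 1/806654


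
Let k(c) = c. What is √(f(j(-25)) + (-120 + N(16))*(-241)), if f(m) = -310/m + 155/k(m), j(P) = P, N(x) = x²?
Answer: I*√819245/5 ≈ 181.02*I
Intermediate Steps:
f(m) = -155/m (f(m) = -310/m + 155/m = -155/m)
√(f(j(-25)) + (-120 + N(16))*(-241)) = √(-155/(-25) + (-120 + 16²)*(-241)) = √(-155*(-1/25) + (-120 + 256)*(-241)) = √(31/5 + 136*(-241)) = √(31/5 - 32776) = √(-163849/5) = I*√819245/5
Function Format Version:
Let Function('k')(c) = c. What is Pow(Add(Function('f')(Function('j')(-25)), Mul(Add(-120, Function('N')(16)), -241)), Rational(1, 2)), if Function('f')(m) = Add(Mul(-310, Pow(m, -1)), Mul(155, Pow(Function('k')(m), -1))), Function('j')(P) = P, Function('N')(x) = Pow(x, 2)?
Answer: Mul(Rational(1, 5), I, Pow(819245, Rational(1, 2))) ≈ Mul(181.02, I)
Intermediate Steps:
Function('f')(m) = Mul(-155, Pow(m, -1)) (Function('f')(m) = Add(Mul(-310, Pow(m, -1)), Mul(155, Pow(m, -1))) = Mul(-155, Pow(m, -1)))
Pow(Add(Function('f')(Function('j')(-25)), Mul(Add(-120, Function('N')(16)), -241)), Rational(1, 2)) = Pow(Add(Mul(-155, Pow(-25, -1)), Mul(Add(-120, Pow(16, 2)), -241)), Rational(1, 2)) = Pow(Add(Mul(-155, Rational(-1, 25)), Mul(Add(-120, 256), -241)), Rational(1, 2)) = Pow(Add(Rational(31, 5), Mul(136, -241)), Rational(1, 2)) = Pow(Add(Rational(31, 5), -32776), Rational(1, 2)) = Pow(Rational(-163849, 5), Rational(1, 2)) = Mul(Rational(1, 5), I, Pow(819245, Rational(1, 2)))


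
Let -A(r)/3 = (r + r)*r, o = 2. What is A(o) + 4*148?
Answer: 568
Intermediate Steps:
A(r) = -6*r² (A(r) = -3*(r + r)*r = -3*2*r*r = -6*r²)
A(o) + 4*148 = -6*2² + 4*148 = -6*4 + 592 = -24 + 592 = 568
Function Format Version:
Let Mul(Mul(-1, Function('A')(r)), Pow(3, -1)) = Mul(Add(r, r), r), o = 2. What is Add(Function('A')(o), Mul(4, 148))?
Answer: 568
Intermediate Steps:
Function('A')(r) = Mul(-6, Pow(r, 2)) (Function('A')(r) = Mul(-3, Mul(Add(r, r), r)) = Mul(-3, Mul(Mul(2, r), r)) = Mul(-3, Mul(2, Pow(r, 2))) = Mul(-6, Pow(r, 2)))
Add(Function('A')(o), Mul(4, 148)) = Add(Mul(-6, Pow(2, 2)), Mul(4, 148)) = Add(Mul(-6, 4), 592) = Add(-24, 592) = 568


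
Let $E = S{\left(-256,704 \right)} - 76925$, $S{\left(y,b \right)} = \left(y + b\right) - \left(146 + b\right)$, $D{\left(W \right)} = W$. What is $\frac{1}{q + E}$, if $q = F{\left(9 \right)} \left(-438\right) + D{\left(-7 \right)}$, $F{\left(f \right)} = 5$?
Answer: $- \frac{1}{79524} \approx -1.2575 \cdot 10^{-5}$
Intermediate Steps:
$S{\left(y,b \right)} = -146 + y$ ($S{\left(y,b \right)} = \left(b + y\right) - \left(146 + b\right) = -146 + y$)
$E = -77327$ ($E = \left(-146 - 256\right) - 76925 = -402 - 76925 = -77327$)
$q = -2197$ ($q = 5 \left(-438\right) - 7 = -2190 - 7 = -2197$)
$\frac{1}{q + E} = \frac{1}{-2197 - 77327} = \frac{1}{-79524} = - \frac{1}{79524}$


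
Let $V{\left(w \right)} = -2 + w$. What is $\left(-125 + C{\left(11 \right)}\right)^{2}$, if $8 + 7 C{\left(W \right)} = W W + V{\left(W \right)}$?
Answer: $\frac{567009}{49} \approx 11572.0$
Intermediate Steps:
$C{\left(W \right)} = - \frac{10}{7} + \frac{W}{7} + \frac{W^{2}}{7}$ ($C{\left(W \right)} = - \frac{8}{7} + \frac{W W + \left(-2 + W\right)}{7} = - \frac{8}{7} + \frac{W^{2} + \left(-2 + W\right)}{7} = - \frac{8}{7} + \frac{-2 + W + W^{2}}{7} = - \frac{8}{7} + \left(- \frac{2}{7} + \frac{W}{7} + \frac{W^{2}}{7}\right) = - \frac{10}{7} + \frac{W}{7} + \frac{W^{2}}{7}$)
$\left(-125 + C{\left(11 \right)}\right)^{2} = \left(-125 + \left(- \frac{10}{7} + \frac{1}{7} \cdot 11 + \frac{11^{2}}{7}\right)\right)^{2} = \left(-125 + \left(- \frac{10}{7} + \frac{11}{7} + \frac{1}{7} \cdot 121\right)\right)^{2} = \left(-125 + \left(- \frac{10}{7} + \frac{11}{7} + \frac{121}{7}\right)\right)^{2} = \left(-125 + \frac{122}{7}\right)^{2} = \left(- \frac{753}{7}\right)^{2} = \frac{567009}{49}$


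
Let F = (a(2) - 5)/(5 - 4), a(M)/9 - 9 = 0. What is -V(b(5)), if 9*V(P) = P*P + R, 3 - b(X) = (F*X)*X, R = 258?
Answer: -3598867/9 ≈ -3.9987e+5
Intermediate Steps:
a(M) = 81 (a(M) = 81 + 9*0 = 81 + 0 = 81)
F = 76 (F = (81 - 5)/(5 - 4) = 76/1 = 76*1 = 76)
b(X) = 3 - 76*X² (b(X) = 3 - 76*X*X = 3 - 76*X²)
V(P) = 86/3 + P²/9 (V(P) = (P*P + 258)/9 = (P² + 258)/9 = (258 + P²)/9 = 86/3 + P²/9)
-V(b(5)) = -(86/3 + (3 - 76*5²)²/9) = -(86/3 + (3 - 76*25)²/9) = -(86/3 + (3 - 1900)²/9) = -(86/3 + (⅑)*(-1897)²) = -(86/3 + (⅑)*3598609) = -(86/3 + 3598609/9) = -1*3598867/9 = -3598867/9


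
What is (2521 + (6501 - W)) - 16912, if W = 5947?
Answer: -13837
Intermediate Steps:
(2521 + (6501 - W)) - 16912 = (2521 + (6501 - 1*5947)) - 16912 = (2521 + (6501 - 5947)) - 16912 = (2521 + 554) - 16912 = 3075 - 16912 = -13837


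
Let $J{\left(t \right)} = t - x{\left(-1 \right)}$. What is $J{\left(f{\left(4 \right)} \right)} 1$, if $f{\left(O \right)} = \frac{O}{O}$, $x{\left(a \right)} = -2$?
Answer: $3$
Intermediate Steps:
$f{\left(O \right)} = 1$
$J{\left(t \right)} = 2 + t$ ($J{\left(t \right)} = t - -2 = t + 2 = 2 + t$)
$J{\left(f{\left(4 \right)} \right)} 1 = \left(2 + 1\right) 1 = 3 \cdot 1 = 3$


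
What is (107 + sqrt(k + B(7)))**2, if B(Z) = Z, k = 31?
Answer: (107 + sqrt(38))**2 ≈ 12806.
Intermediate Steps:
(107 + sqrt(k + B(7)))**2 = (107 + sqrt(31 + 7))**2 = (107 + sqrt(38))**2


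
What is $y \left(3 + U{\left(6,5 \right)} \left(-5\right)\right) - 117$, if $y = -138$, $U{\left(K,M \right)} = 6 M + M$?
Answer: $23619$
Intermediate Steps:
$U{\left(K,M \right)} = 7 M$
$y \left(3 + U{\left(6,5 \right)} \left(-5\right)\right) - 117 = - 138 \left(3 + 7 \cdot 5 \left(-5\right)\right) - 117 = - 138 \left(3 + 35 \left(-5\right)\right) - 117 = - 138 \left(3 - 175\right) - 117 = \left(-138\right) \left(-172\right) - 117 = 23736 - 117 = 23619$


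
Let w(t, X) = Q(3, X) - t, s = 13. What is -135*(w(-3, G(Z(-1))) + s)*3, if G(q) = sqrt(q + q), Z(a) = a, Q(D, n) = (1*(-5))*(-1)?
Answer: -8505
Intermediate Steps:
Q(D, n) = 5 (Q(D, n) = -5*(-1) = 5)
G(q) = sqrt(2)*sqrt(q) (G(q) = sqrt(2*q) = sqrt(2)*sqrt(q))
w(t, X) = 5 - t
-135*(w(-3, G(Z(-1))) + s)*3 = -135*((5 - 1*(-3)) + 13)*3 = -135*((5 + 3) + 13)*3 = -135*(8 + 13)*3 = -2835*3 = -135*63 = -8505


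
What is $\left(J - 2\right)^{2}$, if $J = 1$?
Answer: $1$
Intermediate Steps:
$\left(J - 2\right)^{2} = \left(1 - 2\right)^{2} = \left(-1\right)^{2} = 1$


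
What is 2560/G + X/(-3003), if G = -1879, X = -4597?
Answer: 950083/5642637 ≈ 0.16838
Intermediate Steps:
2560/G + X/(-3003) = 2560/(-1879) - 4597/(-3003) = 2560*(-1/1879) - 4597*(-1/3003) = -2560/1879 + 4597/3003 = 950083/5642637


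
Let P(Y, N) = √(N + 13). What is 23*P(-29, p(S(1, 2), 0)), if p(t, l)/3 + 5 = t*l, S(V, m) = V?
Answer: 23*I*√2 ≈ 32.527*I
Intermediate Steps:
p(t, l) = -15 + 3*l*t (p(t, l) = -15 + 3*(t*l) = -15 + 3*(l*t) = -15 + 3*l*t)
P(Y, N) = √(13 + N)
23*P(-29, p(S(1, 2), 0)) = 23*√(13 + (-15 + 3*0*1)) = 23*√(13 + (-15 + 0)) = 23*√(13 - 15) = 23*√(-2) = 23*(I*√2) = 23*I*√2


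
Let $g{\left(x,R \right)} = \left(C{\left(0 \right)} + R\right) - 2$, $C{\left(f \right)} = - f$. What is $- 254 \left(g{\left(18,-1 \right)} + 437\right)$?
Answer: $-110236$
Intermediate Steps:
$g{\left(x,R \right)} = -2 + R$ ($g{\left(x,R \right)} = \left(\left(-1\right) 0 + R\right) - 2 = \left(0 + R\right) - 2 = R - 2 = -2 + R$)
$- 254 \left(g{\left(18,-1 \right)} + 437\right) = - 254 \left(\left(-2 - 1\right) + 437\right) = - 254 \left(-3 + 437\right) = \left(-254\right) 434 = -110236$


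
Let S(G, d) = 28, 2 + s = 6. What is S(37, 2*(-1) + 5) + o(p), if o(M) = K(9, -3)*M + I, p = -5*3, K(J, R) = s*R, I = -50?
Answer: 158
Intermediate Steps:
s = 4 (s = -2 + 6 = 4)
K(J, R) = 4*R
p = -15
o(M) = -50 - 12*M (o(M) = (4*(-3))*M - 50 = -12*M - 50 = -50 - 12*M)
S(37, 2*(-1) + 5) + o(p) = 28 + (-50 - 12*(-15)) = 28 + (-50 + 180) = 28 + 130 = 158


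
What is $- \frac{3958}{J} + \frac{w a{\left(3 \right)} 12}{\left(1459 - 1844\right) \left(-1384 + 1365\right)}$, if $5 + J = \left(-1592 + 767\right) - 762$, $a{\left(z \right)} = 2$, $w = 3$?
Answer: $\frac{14533697}{5822740} \approx 2.496$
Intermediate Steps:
$J = -1592$ ($J = -5 + \left(\left(-1592 + 767\right) - 762\right) = -5 - 1587 = -1592$)
$- \frac{3958}{J} + \frac{w a{\left(3 \right)} 12}{\left(1459 - 1844\right) \left(-1384 + 1365\right)} = - \frac{3958}{-1592} + \frac{3 \cdot 2 \cdot 12}{\left(1459 - 1844\right) \left(-1384 + 1365\right)} = \left(-3958\right) \left(- \frac{1}{1592}\right) + \frac{6 \cdot 12}{\left(-385\right) \left(-19\right)} = \frac{1979}{796} + \frac{72}{7315} = \frac{14533697}{5822740}$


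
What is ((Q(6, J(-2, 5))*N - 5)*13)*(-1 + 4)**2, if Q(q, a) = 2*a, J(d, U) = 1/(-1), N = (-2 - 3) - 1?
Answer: 819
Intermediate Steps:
N = -6 (N = -5 - 1 = -6)
J(d, U) = -1
((Q(6, J(-2, 5))*N - 5)*13)*(-1 + 4)**2 = (((2*(-1))*(-6) - 5)*13)*(-1 + 4)**2 = ((-2*(-6) - 5)*13)*3**2 = ((12 - 5)*13)*9 = (7*13)*9 = 91*9 = 819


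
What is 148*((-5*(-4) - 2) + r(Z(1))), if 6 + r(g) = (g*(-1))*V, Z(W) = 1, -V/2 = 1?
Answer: 2072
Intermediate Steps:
V = -2 (V = -2*1 = -2)
r(g) = -6 + 2*g (r(g) = -6 + (g*(-1))*(-2) = -6 - g*(-2) = -6 + 2*g)
148*((-5*(-4) - 2) + r(Z(1))) = 148*((-5*(-4) - 2) + (-6 + 2*1)) = 148*((20 - 2) + (-6 + 2)) = 148*(18 - 4) = 148*14 = 2072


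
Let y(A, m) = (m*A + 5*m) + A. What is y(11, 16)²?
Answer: 71289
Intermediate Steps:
y(A, m) = A + 5*m + A*m (y(A, m) = (A*m + 5*m) + A = (5*m + A*m) + A = A + 5*m + A*m)
y(11, 16)² = (11 + 5*16 + 11*16)² = (11 + 80 + 176)² = 267² = 71289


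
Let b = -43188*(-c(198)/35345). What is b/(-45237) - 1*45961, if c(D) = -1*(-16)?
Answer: -24495708237391/532967255 ≈ -45961.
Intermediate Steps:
c(D) = 16
b = 691008/35345 (b = -43188/((-35345/16)) = -43188/((-35345*1/16)) = -43188/(-35345/16) = -43188*(-16/35345) = 691008/35345 ≈ 19.550)
b/(-45237) - 1*45961 = (691008/35345)/(-45237) - 1*45961 = (691008/35345)*(-1/45237) - 45961 = -230336/532967255 - 45961 = -24495708237391/532967255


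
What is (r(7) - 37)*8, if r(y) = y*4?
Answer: -72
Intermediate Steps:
r(y) = 4*y
(r(7) - 37)*8 = (4*7 - 37)*8 = (28 - 37)*8 = -9*8 = -72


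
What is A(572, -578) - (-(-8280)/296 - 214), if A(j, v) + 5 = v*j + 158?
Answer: -12220248/37 ≈ -3.3028e+5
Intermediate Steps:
A(j, v) = 153 + j*v (A(j, v) = -5 + (v*j + 158) = -5 + (j*v + 158) = -5 + (158 + j*v) = 153 + j*v)
A(572, -578) - (-(-8280)/296 - 214) = (153 + 572*(-578)) - (-(-8280)/296 - 214) = (153 - 330616) - (-(-8280)/296 - 214) = -330463 - (-60*(-69/148) - 214) = -330463 - (1035/37 - 214) = -330463 - 1*(-6883/37) = -330463 + 6883/37 = -12220248/37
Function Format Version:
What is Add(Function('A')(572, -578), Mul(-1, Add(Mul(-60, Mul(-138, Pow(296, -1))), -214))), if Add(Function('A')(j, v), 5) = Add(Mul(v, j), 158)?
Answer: Rational(-12220248, 37) ≈ -3.3028e+5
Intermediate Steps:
Function('A')(j, v) = Add(153, Mul(j, v)) (Function('A')(j, v) = Add(-5, Add(Mul(v, j), 158)) = Add(-5, Add(Mul(j, v), 158)) = Add(-5, Add(158, Mul(j, v))) = Add(153, Mul(j, v)))
Add(Function('A')(572, -578), Mul(-1, Add(Mul(-60, Mul(-138, Pow(296, -1))), -214))) = Add(Add(153, Mul(572, -578)), Mul(-1, Add(Mul(-60, Mul(-138, Pow(296, -1))), -214))) = Add(Add(153, -330616), Mul(-1, Add(Mul(-60, Mul(-138, Rational(1, 296))), -214))) = Add(-330463, Mul(-1, Add(Mul(-60, Rational(-69, 148)), -214))) = Add(-330463, Mul(-1, Add(Rational(1035, 37), -214))) = Add(-330463, Mul(-1, Rational(-6883, 37))) = Add(-330463, Rational(6883, 37)) = Rational(-12220248, 37)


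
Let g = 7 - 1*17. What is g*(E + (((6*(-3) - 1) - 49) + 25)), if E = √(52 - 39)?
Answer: 430 - 10*√13 ≈ 393.94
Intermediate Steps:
g = -10 (g = 7 - 17 = -10)
E = √13 ≈ 3.6056
g*(E + (((6*(-3) - 1) - 49) + 25)) = -10*(√13 + (((6*(-3) - 1) - 49) + 25)) = -10*(√13 + (((-18 - 1) - 49) + 25)) = -10*(√13 + ((-19 - 49) + 25)) = -10*(√13 + (-68 + 25)) = -10*(√13 - 43) = -10*(-43 + √13) = 430 - 10*√13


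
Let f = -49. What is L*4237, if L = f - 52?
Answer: -427937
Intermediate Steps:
L = -101 (L = -49 - 52 = -101)
L*4237 = -101*4237 = -427937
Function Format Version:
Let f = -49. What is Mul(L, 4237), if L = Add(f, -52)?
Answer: -427937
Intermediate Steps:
L = -101 (L = Add(-49, -52) = -101)
Mul(L, 4237) = Mul(-101, 4237) = -427937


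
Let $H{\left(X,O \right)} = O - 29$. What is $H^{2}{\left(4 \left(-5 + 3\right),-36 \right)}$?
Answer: $4225$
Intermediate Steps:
$H{\left(X,O \right)} = -29 + O$ ($H{\left(X,O \right)} = O - 29 = -29 + O$)
$H^{2}{\left(4 \left(-5 + 3\right),-36 \right)} = \left(-29 - 36\right)^{2} = \left(-65\right)^{2} = 4225$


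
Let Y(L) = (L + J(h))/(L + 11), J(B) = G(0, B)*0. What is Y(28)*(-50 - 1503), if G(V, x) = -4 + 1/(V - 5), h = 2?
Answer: -43484/39 ≈ -1115.0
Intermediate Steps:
G(V, x) = -4 + 1/(-5 + V)
J(B) = 0 (J(B) = ((21 - 4*0)/(-5 + 0))*0 = ((21 + 0)/(-5))*0 = -1/5*21*0 = -21/5*0 = 0)
Y(L) = L/(11 + L) (Y(L) = (L + 0)/(L + 11) = L/(11 + L))
Y(28)*(-50 - 1503) = (28/(11 + 28))*(-50 - 1503) = (28/39)*(-1553) = -43484/39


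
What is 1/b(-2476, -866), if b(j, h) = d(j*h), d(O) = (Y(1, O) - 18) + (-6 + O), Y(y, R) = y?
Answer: 1/2144193 ≈ 4.6638e-7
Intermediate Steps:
d(O) = -23 + O (d(O) = (1 - 18) + (-6 + O) = -17 + (-6 + O) = -23 + O)
b(j, h) = -23 + h*j (b(j, h) = -23 + j*h = -23 + h*j)
1/b(-2476, -866) = 1/(-23 - 866*(-2476)) = 1/(-23 + 2144216) = 1/2144193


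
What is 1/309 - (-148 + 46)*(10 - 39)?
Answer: -914021/309 ≈ -2958.0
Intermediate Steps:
1/309 - (-148 + 46)*(10 - 39) = 1/309 - (-102)*(-29) = 1/309 - 1*2958 = 1/309 - 2958 = -914021/309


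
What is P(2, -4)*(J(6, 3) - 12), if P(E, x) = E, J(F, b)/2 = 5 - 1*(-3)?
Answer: 8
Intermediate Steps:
J(F, b) = 16 (J(F, b) = 2*(5 - 1*(-3)) = 2*(5 + 3) = 2*8 = 16)
P(2, -4)*(J(6, 3) - 12) = 2*(16 - 12) = 2*4 = 8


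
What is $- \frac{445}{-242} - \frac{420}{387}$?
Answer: $\frac{23525}{31218} \approx 0.75357$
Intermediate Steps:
$- \frac{445}{-242} - \frac{420}{387} = \left(-445\right) \left(- \frac{1}{242}\right) - \frac{140}{129} = \frac{445}{242} - \frac{140}{129} = \frac{23525}{31218}$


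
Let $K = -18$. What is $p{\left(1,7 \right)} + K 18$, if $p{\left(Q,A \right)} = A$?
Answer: $-317$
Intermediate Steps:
$p{\left(1,7 \right)} + K 18 = 7 - 324 = -317$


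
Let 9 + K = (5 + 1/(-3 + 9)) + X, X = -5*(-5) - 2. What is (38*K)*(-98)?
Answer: -214130/3 ≈ -71377.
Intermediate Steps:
X = 23 (X = 25 - 2 = 23)
K = 115/6 (K = -9 + ((5 + 1/(-3 + 9)) + 23) = -9 + ((5 + 1/6) + 23) = -9 + (31/6 + 23) = -9 + 169/6 = 115/6 ≈ 19.167)
(38*K)*(-98) = (38*(115/6))*(-98) = (2185/3)*(-98) = -214130/3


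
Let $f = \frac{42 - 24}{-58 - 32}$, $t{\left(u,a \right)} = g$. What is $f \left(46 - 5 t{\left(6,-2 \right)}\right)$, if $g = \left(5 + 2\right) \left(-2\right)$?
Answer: $- \frac{116}{5} \approx -23.2$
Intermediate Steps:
$g = -14$ ($g = 7 \left(-2\right) = -14$)
$t{\left(u,a \right)} = -14$
$f = - \frac{1}{5}$ ($f = \frac{18}{-90} = 18 \left(- \frac{1}{90}\right) = - \frac{1}{5} \approx -0.2$)
$f \left(46 - 5 t{\left(6,-2 \right)}\right) = - \frac{46 - -70}{5} = - \frac{46 + 70}{5} = \left(- \frac{1}{5}\right) 116 = - \frac{116}{5}$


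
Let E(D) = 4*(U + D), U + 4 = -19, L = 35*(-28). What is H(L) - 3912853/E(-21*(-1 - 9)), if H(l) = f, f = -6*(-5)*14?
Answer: -3598693/748 ≈ -4811.1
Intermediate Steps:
L = -980
f = 420 (f = 30*14 = 420)
H(l) = 420
U = -23 (U = -4 - 19 = -23)
E(D) = -92 + 4*D (E(D) = 4*(-23 + D) = -92 + 4*D)
H(L) - 3912853/E(-21*(-1 - 9)) = 420 - 3912853/(-92 + 4*(-21*(-1 - 9))) = 420 - 3912853/(-92 + 4*(-21*(-10))) = 420 - 3912853/(-92 + 4*210) = 420 - 3912853/(-92 + 840) = 420 - 3912853/748 = -3598693/748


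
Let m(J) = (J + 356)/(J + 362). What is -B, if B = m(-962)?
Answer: -101/100 ≈ -1.0100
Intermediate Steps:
m(J) = (356 + J)/(362 + J)
B = 101/100 (B = (356 - 962)/(362 - 962) = -606/(-600) = -1/600*(-606) = 101/100 ≈ 1.0100)
-B = -1*101/100 = -101/100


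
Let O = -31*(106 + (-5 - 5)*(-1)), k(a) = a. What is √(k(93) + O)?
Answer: I*√3503 ≈ 59.186*I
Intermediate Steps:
O = -3596 (O = -31*(106 - 10*(-1)) = -31*(106 + 10) = -31*116 = -3596)
√(k(93) + O) = √(93 - 3596) = √(-3503) = I*√3503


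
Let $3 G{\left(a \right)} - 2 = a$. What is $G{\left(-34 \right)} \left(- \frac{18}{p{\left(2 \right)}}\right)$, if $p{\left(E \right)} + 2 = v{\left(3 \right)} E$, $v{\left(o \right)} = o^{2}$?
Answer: $12$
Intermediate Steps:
$G{\left(a \right)} = \frac{2}{3} + \frac{a}{3}$
$p{\left(E \right)} = -2 + 9 E$ ($p{\left(E \right)} = -2 + 3^{2} E = -2 + 9 E$)
$G{\left(-34 \right)} \left(- \frac{18}{p{\left(2 \right)}}\right) = \left(\frac{2}{3} + \frac{1}{3} \left(-34\right)\right) \left(- \frac{18}{-2 + 9 \cdot 2}\right) = \left(\frac{2}{3} - \frac{34}{3}\right) \left(- \frac{18}{-2 + 18}\right) = - \frac{32 \left(- \frac{18}{16}\right)}{3} = - \frac{32 \left(\left(-18\right) \frac{1}{16}\right)}{3} = \left(- \frac{32}{3}\right) \left(- \frac{9}{8}\right) = 12$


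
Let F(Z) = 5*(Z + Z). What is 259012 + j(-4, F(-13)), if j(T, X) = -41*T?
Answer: 259176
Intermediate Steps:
F(Z) = 10*Z (F(Z) = 5*(2*Z) = 10*Z)
259012 + j(-4, F(-13)) = 259012 - 41*(-4) = 259012 + 164 = 259176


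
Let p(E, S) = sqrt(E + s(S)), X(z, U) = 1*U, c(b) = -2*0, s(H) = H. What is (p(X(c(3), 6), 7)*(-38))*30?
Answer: -1140*sqrt(13) ≈ -4110.3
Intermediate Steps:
c(b) = 0
X(z, U) = U
p(E, S) = sqrt(E + S)
(p(X(c(3), 6), 7)*(-38))*30 = (sqrt(6 + 7)*(-38))*30 = (sqrt(13)*(-38))*30 = -38*sqrt(13)*30 = -1140*sqrt(13)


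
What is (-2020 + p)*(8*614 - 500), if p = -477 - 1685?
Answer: -18450984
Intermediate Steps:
p = -2162
(-2020 + p)*(8*614 - 500) = (-2020 - 2162)*(8*614 - 500) = -4182*(4912 - 500) = -4182*4412 = -18450984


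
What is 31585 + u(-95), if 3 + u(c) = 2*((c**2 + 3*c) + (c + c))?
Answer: 48682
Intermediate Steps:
u(c) = -3 + 2*c**2 + 10*c (u(c) = -3 + 2*((c**2 + 3*c) + (c + c)) = -3 + 2*((c**2 + 3*c) + 2*c) = -3 + 2*(c**2 + 5*c) = -3 + (2*c**2 + 10*c) = -3 + 2*c**2 + 10*c)
31585 + u(-95) = 31585 + (-3 + 2*(-95)**2 + 10*(-95)) = 31585 + (-3 + 2*9025 - 950) = 31585 + (-3 + 18050 - 950) = 31585 + 17097 = 48682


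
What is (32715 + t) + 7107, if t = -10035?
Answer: 29787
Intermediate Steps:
(32715 + t) + 7107 = (32715 - 10035) + 7107 = 22680 + 7107 = 29787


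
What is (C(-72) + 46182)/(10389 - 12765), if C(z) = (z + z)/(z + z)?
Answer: -46183/2376 ≈ -19.437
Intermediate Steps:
C(z) = 1 (C(z) = (2*z)/((2*z)) = (2*z)*(1/(2*z)) = 1)
(C(-72) + 46182)/(10389 - 12765) = (1 + 46182)/(10389 - 12765) = 46183/(-2376) = 46183*(-1/2376) = -46183/2376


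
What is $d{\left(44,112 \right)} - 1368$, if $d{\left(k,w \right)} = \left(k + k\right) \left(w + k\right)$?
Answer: $12360$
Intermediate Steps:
$d{\left(k,w \right)} = 2 k \left(k + w\right)$
$d{\left(44,112 \right)} - 1368 = 2 \cdot 44 \left(44 + 112\right) - 1368 = 2 \cdot 44 \cdot 156 - 1368 = 13728 - 1368 = 12360$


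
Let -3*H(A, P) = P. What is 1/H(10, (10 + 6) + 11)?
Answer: -⅑ ≈ -0.11111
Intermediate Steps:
H(A, P) = -P/3
1/H(10, (10 + 6) + 11) = 1/(-((10 + 6) + 11)/3) = 1/(-(16 + 11)/3) = 1/(-⅓*27) = 1/(-9) = -⅑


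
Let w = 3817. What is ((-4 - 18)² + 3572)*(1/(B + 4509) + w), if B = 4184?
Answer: 134582874192/8693 ≈ 1.5482e+7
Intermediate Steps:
((-4 - 18)² + 3572)*(1/(B + 4509) + w) = ((-4 - 18)² + 3572)*(1/(4184 + 4509) + 3817) = ((-22)² + 3572)*(1/8693 + 3817) = (484 + 3572)*(1/8693 + 3817) = 4056*(33181182/8693) = 134582874192/8693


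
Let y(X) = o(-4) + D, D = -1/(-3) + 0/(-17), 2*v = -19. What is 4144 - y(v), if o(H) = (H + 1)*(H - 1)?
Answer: 12386/3 ≈ 4128.7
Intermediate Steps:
v = -19/2 (v = (1/2)*(-19) = -19/2 ≈ -9.5000)
D = 1/3 (D = -1*(-1/3) + 0*(-1/17) = 1/3 + 0 = 1/3 ≈ 0.33333)
o(H) = (1 + H)*(-1 + H)
y(X) = 46/3 (y(X) = (-1 + (-4)**2) + 1/3 = (-1 + 16) + 1/3 = 15 + 1/3 = 46/3)
4144 - y(v) = 4144 - 1*46/3 = 4144 - 46/3 = 12386/3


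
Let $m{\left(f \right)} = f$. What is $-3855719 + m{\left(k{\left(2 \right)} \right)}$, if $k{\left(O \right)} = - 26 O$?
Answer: $-3855771$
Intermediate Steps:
$-3855719 + m{\left(k{\left(2 \right)} \right)} = -3855719 - 52 = -3855771$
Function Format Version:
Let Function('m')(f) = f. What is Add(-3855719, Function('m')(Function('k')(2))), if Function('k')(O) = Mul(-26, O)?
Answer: -3855771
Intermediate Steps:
Add(-3855719, Function('m')(Function('k')(2))) = Add(-3855719, Mul(-26, 2)) = Add(-3855719, -52) = -3855771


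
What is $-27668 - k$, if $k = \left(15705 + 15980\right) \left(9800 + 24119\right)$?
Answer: $-1074751183$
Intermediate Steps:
$k = 1074723515$ ($k = 31685 \cdot 33919 = 1074723515$)
$-27668 - k = -27668 - 1074723515 = -1074751183$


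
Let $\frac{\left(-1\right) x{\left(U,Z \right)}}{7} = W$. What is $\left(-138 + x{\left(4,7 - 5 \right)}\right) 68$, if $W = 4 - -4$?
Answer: $-13192$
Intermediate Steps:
$W = 8$ ($W = 4 + 4 = 8$)
$x{\left(U,Z \right)} = -56$ ($x{\left(U,Z \right)} = \left(-7\right) 8 = -56$)
$\left(-138 + x{\left(4,7 - 5 \right)}\right) 68 = \left(-138 - 56\right) 68 = \left(-194\right) 68 = -13192$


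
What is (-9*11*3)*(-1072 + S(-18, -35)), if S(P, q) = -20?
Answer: 324324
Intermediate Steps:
(-9*11*3)*(-1072 + S(-18, -35)) = (-9*11*3)*(-1072 - 20) = -99*3*(-1092) = -297*(-1092) = 324324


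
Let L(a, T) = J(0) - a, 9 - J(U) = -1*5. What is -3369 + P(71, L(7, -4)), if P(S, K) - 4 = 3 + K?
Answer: -3355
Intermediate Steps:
J(U) = 14 (J(U) = 9 - (-1)*5 = 9 - 1*(-5) = 9 + 5 = 14)
L(a, T) = 14 - a
P(S, K) = 7 + K (P(S, K) = 4 + (3 + K) = 7 + K)
-3369 + P(71, L(7, -4)) = -3369 + (7 + (14 - 1*7)) = -3369 + (7 + (14 - 7)) = -3369 + (7 + 7) = -3369 + 14 = -3355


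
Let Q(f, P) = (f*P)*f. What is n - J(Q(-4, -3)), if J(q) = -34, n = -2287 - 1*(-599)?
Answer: -1654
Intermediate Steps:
Q(f, P) = P*f**2 (Q(f, P) = (P*f)*f = P*f**2)
n = -1688 (n = -2287 + 599 = -1688)
n - J(Q(-4, -3)) = -1688 - 1*(-34) = -1688 + 34 = -1654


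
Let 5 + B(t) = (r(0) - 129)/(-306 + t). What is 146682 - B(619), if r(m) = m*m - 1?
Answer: 45913161/313 ≈ 1.4669e+5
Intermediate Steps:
r(m) = -1 + m² (r(m) = m² - 1 = -1 + m²)
B(t) = -5 - 130/(-306 + t) (B(t) = -5 + ((-1 + 0²) - 129)/(-306 + t) = -5 + ((-1 + 0) - 129)/(-306 + t) = -5 + (-1 - 129)/(-306 + t) = -5 - 130/(-306 + t))
146682 - B(619) = 146682 - 5*(280 - 1*619)/(-306 + 619) = 146682 - 5*(280 - 619)/313 = 146682 - 5*(-339)/313 = 146682 - 1*(-1695/313) = 146682 + 1695/313 = 45913161/313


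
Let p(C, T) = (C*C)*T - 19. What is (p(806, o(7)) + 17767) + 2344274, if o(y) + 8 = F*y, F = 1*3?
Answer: 10807290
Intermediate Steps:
F = 3
o(y) = -8 + 3*y
p(C, T) = -19 + T*C² (p(C, T) = C²*T - 19 = T*C² - 19 = -19 + T*C²)
(p(806, o(7)) + 17767) + 2344274 = ((-19 + (-8 + 3*7)*806²) + 17767) + 2344274 = ((-19 + (-8 + 21)*649636) + 17767) + 2344274 = ((-19 + 13*649636) + 17767) + 2344274 = ((-19 + 8445268) + 17767) + 2344274 = (8445249 + 17767) + 2344274 = 8463016 + 2344274 = 10807290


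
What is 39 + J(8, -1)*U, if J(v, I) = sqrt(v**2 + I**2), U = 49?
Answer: 39 + 49*sqrt(65) ≈ 434.05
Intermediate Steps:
J(v, I) = sqrt(I**2 + v**2)
39 + J(8, -1)*U = 39 + sqrt((-1)**2 + 8**2)*49 = 39 + sqrt(1 + 64)*49 = 39 + sqrt(65)*49 = 39 + 49*sqrt(65)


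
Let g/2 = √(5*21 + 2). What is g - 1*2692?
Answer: -2692 + 2*√107 ≈ -2671.3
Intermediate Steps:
g = 2*√107 (g = 2*√(5*21 + 2) = 2*√(105 + 2) = 2*√107 ≈ 20.688)
g - 1*2692 = 2*√107 - 1*2692 = 2*√107 - 2692 = -2692 + 2*√107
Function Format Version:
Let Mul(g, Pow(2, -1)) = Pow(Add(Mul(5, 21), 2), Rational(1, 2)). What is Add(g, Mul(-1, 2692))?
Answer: Add(-2692, Mul(2, Pow(107, Rational(1, 2)))) ≈ -2671.3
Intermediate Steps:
g = Mul(2, Pow(107, Rational(1, 2))) (g = Mul(2, Pow(Add(Mul(5, 21), 2), Rational(1, 2))) = Mul(2, Pow(Add(105, 2), Rational(1, 2))) = Mul(2, Pow(107, Rational(1, 2))) ≈ 20.688)
Add(g, Mul(-1, 2692)) = Add(Mul(2, Pow(107, Rational(1, 2))), Mul(-1, 2692)) = Add(Mul(2, Pow(107, Rational(1, 2))), -2692) = Add(-2692, Mul(2, Pow(107, Rational(1, 2))))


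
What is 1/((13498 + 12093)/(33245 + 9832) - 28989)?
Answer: -43077/1248733562 ≈ -3.4497e-5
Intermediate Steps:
1/((13498 + 12093)/(33245 + 9832) - 28989) = 1/(25591/43077 - 28989) = 1/(-1248733562/43077) = -43077/1248733562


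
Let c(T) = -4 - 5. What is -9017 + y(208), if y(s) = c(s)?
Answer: -9026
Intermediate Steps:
c(T) = -9
y(s) = -9
-9017 + y(208) = -9017 - 9 = -9026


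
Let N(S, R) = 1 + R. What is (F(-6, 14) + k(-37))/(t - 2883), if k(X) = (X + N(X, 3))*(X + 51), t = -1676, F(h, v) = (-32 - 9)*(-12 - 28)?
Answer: -1178/4559 ≈ -0.25839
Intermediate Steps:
F(h, v) = 1640 (F(h, v) = -41*(-40) = 1640)
k(X) = (4 + X)*(51 + X) (k(X) = (X + (1 + 3))*(X + 51) = (X + 4)*(51 + X) = (4 + X)*(51 + X))
(F(-6, 14) + k(-37))/(t - 2883) = (1640 + (204 + (-37)² + 55*(-37)))/(-1676 - 2883) = (1640 + (204 + 1369 - 2035))/(-4559) = (1640 - 462)*(-1/4559) = 1178*(-1/4559) = -1178/4559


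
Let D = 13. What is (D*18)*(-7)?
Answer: -1638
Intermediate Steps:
(D*18)*(-7) = (13*18)*(-7) = 234*(-7) = -1638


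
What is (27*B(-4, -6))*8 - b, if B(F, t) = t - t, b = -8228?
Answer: 8228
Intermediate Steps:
B(F, t) = 0
(27*B(-4, -6))*8 - b = (27*0)*8 - 1*(-8228) = 0*8 + 8228 = 0 + 8228 = 8228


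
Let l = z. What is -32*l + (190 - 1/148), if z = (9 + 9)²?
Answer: -1506345/148 ≈ -10178.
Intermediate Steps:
z = 324 (z = 18² = 324)
l = 324
-32*l + (190 - 1/148) = -32*324 + (190 - 1/148) = -10368 + (190 - 1*1/148) = -10368 + (190 - 1/148) = -10368 + 28119/148 = -1506345/148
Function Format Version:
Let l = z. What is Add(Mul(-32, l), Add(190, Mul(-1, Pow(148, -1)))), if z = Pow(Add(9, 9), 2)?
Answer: Rational(-1506345, 148) ≈ -10178.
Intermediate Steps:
z = 324 (z = Pow(18, 2) = 324)
l = 324
Add(Mul(-32, l), Add(190, Mul(-1, Pow(148, -1)))) = Add(Mul(-32, 324), Add(190, Mul(-1, Pow(148, -1)))) = Add(-10368, Add(190, Mul(-1, Rational(1, 148)))) = Add(-10368, Add(190, Rational(-1, 148))) = Add(-10368, Rational(28119, 148)) = Rational(-1506345, 148)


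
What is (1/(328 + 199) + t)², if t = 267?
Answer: 19799304100/277729 ≈ 71290.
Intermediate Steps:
(1/(328 + 199) + t)² = (1/(328 + 199) + 267)² = (1/527 + 267)² = (140710/527)² = 19799304100/277729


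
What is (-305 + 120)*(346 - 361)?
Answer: 2775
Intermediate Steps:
(-305 + 120)*(346 - 361) = -185*(-15) = 2775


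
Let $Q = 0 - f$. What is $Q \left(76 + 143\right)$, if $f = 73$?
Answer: $-15987$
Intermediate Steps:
$Q = -73$ ($Q = 0 - 73 = -73$)
$Q \left(76 + 143\right) = - 73 \left(76 + 143\right) = \left(-73\right) 219 = -15987$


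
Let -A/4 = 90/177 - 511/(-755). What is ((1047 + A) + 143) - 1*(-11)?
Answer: 53287349/44545 ≈ 1196.3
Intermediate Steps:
A = -211196/44545 (A = -4*(90/177 - 511/(-755)) = -4*(90*(1/177) - 511*(-1/755)) = -4*(30/59 + 511/755) = -4*52799/44545 = -211196/44545 ≈ -4.7412)
((1047 + A) + 143) - 1*(-11) = ((1047 - 211196/44545) + 143) - 1*(-11) = (46427419/44545 + 143) + 11 = 52797354/44545 + 11 = 53287349/44545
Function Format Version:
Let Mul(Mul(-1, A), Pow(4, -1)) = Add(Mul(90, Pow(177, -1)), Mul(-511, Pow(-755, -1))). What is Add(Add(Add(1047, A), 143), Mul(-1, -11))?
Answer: Rational(53287349, 44545) ≈ 1196.3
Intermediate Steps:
A = Rational(-211196, 44545) (A = Mul(-4, Add(Mul(90, Pow(177, -1)), Mul(-511, Pow(-755, -1)))) = Mul(-4, Add(Mul(90, Rational(1, 177)), Mul(-511, Rational(-1, 755)))) = Mul(-4, Add(Rational(30, 59), Rational(511, 755))) = Mul(-4, Rational(52799, 44545)) = Rational(-211196, 44545) ≈ -4.7412)
Add(Add(Add(1047, A), 143), Mul(-1, -11)) = Add(Add(Add(1047, Rational(-211196, 44545)), 143), Mul(-1, -11)) = Add(Add(Rational(46427419, 44545), 143), 11) = Add(Rational(52797354, 44545), 11) = Rational(53287349, 44545)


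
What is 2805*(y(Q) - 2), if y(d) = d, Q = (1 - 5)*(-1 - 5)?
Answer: 61710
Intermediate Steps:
Q = 24 (Q = -4*(-6) = 24)
2805*(y(Q) - 2) = 2805*(24 - 2) = 2805*22 = 61710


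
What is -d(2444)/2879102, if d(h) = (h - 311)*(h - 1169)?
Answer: -2719575/2879102 ≈ -0.94459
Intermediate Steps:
d(h) = (-1169 + h)*(-311 + h) (d(h) = (-311 + h)*(-1169 + h) = (-1169 + h)*(-311 + h))
-d(2444)/2879102 = -(363559 + 2444**2 - 1480*2444)/2879102 = -(363559 + 5973136 - 3617120)/2879102 = -2719575/2879102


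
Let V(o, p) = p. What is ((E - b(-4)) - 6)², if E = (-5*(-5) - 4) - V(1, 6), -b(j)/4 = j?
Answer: 49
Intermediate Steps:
b(j) = -4*j
E = 15 (E = (-5*(-5) - 4) - 1*6 = (25 - 4) - 6 = 21 - 6 = 15)
((E - b(-4)) - 6)² = ((15 - (-4)*(-4)) - 6)² = ((15 - 1*16) - 6)² = ((15 - 16) - 6)² = (-1 - 6)² = (-7)² = 49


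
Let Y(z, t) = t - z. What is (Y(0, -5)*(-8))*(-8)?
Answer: -320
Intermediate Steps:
(Y(0, -5)*(-8))*(-8) = ((-5 - 1*0)*(-8))*(-8) = ((-5 + 0)*(-8))*(-8) = -5*(-8)*(-8) = 40*(-8) = -320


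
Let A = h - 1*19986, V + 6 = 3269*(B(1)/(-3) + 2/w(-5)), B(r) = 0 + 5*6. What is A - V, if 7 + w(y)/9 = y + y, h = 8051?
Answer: 3182971/153 ≈ 20804.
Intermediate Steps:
w(y) = -63 + 18*y (w(y) = -63 + 9*(y + y) = -63 + 9*(2*y) = -63 + 18*y)
B(r) = 30 (B(r) = 0 + 30 = 30)
V = -5009026/153 (V = -6 + 3269*(30/(-3) + 2/(-63 + 18*(-5))) = -6 + 3269*(30*(-⅓) + 2/(-63 - 90)) = -6 + 3269*(-10 + 2/(-153)) = -6 + 3269*(-10 + 2*(-1/153)) = -6 + 3269*(-10 - 2/153) = -6 + 3269*(-1532/153) = -6 - 5008108/153 = -5009026/153 ≈ -32739.)
A = -11935 (A = 8051 - 1*19986 = 8051 - 19986 = -11935)
A - V = -11935 - 1*(-5009026/153) = -11935 + 5009026/153 = 3182971/153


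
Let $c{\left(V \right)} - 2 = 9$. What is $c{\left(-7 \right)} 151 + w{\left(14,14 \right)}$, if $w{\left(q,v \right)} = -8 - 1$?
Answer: $1652$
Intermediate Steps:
$w{\left(q,v \right)} = -9$
$c{\left(V \right)} = 11$ ($c{\left(V \right)} = 2 + 9 = 11$)
$c{\left(-7 \right)} 151 + w{\left(14,14 \right)} = 11 \cdot 151 - 9 = 1661 - 9 = 1652$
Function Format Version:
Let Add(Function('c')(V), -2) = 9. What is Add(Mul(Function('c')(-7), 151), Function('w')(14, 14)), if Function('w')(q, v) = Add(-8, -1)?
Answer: 1652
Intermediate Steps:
Function('w')(q, v) = -9
Function('c')(V) = 11 (Function('c')(V) = Add(2, 9) = 11)
Add(Mul(Function('c')(-7), 151), Function('w')(14, 14)) = Add(Mul(11, 151), -9) = Add(1661, -9) = 1652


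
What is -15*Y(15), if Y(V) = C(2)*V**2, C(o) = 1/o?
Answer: -3375/2 ≈ -1687.5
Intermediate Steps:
Y(V) = V**2/2
-15*Y(15) = -15*15**2/2 = -15*225/2 = -3375/2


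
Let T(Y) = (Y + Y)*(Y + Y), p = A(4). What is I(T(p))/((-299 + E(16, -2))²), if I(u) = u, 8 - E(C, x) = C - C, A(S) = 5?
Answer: 100/84681 ≈ 0.0011809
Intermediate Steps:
p = 5
T(Y) = 4*Y² (T(Y) = (2*Y)*(2*Y) = 4*Y²)
E(C, x) = 8 (E(C, x) = 8 - (C - C) = 8 - 1*0 = 8 + 0 = 8)
I(T(p))/((-299 + E(16, -2))²) = (4*5²)/((-299 + 8)²) = (4*25)/((-291)²) = 100/84681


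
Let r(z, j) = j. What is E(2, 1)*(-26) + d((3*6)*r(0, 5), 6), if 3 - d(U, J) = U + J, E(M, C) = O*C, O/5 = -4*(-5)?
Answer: -2693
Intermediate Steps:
O = 100 (O = 5*(-4*(-5)) = 5*20 = 100)
E(M, C) = 100*C
d(U, J) = 3 - J - U (d(U, J) = 3 - (U + J) = 3 - (J + U) = 3 + (-J - U) = 3 - J - U)
E(2, 1)*(-26) + d((3*6)*r(0, 5), 6) = (100*1)*(-26) + (3 - 1*6 - 3*6*5) = 100*(-26) + (3 - 6 - 18*5) = -2600 + (3 - 6 - 1*90) = -2600 + (3 - 6 - 90) = -2600 - 93 = -2693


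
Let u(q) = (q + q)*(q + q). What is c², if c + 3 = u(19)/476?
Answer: 16/14161 ≈ 0.0011299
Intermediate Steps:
u(q) = 4*q² (u(q) = (2*q)*(2*q) = 4*q²)
c = 4/119 (c = -3 + (4*19²)/476 = -3 + (4*361)*(1/476) = -3 + 1444*(1/476) = -3 + 361/119 = 4/119 ≈ 0.033613)
c² = (4/119)² = 16/14161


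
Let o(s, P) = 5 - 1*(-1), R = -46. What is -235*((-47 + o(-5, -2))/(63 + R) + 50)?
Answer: -190115/17 ≈ -11183.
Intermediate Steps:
o(s, P) = 6 (o(s, P) = 5 + 1 = 6)
-235*((-47 + o(-5, -2))/(63 + R) + 50) = -235*((-47 + 6)/(63 - 46) + 50) = -235*(-41/17 + 50) = -235*809/17 = -190115/17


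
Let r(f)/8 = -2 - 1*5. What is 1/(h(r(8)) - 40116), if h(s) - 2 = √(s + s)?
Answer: -20057/804566554 - I*√7/402283277 ≈ -2.4929e-5 - 6.5768e-9*I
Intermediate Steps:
r(f) = -56 (r(f) = 8*(-2 - 1*5) = 8*(-2 - 5) = 8*(-7) = -56)
h(s) = 2 + √2*√s (h(s) = 2 + √(s + s) = 2 + √(2*s) = 2 + √2*√s)
1/(h(r(8)) - 40116) = 1/((2 + √2*√(-56)) - 40116) = 1/((2 + √2*(2*I*√14)) - 40116) = 1/((2 + 4*I*√7) - 40116) = 1/(-40114 + 4*I*√7)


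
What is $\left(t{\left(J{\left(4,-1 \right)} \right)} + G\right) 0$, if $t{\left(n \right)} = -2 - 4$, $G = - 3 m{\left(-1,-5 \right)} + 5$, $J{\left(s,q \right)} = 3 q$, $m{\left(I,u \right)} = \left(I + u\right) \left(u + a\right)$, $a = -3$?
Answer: $0$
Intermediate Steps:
$m{\left(I,u \right)} = \left(-3 + u\right) \left(I + u\right)$ ($m{\left(I,u \right)} = \left(I + u\right) \left(u - 3\right) = \left(I + u\right) \left(-3 + u\right) = \left(-3 + u\right) \left(I + u\right)$)
$G = -139$ ($G = - 3 \left(\left(-5\right)^{2} - -3 - -15 - -5\right) + 5 = - 3 \left(25 + 3 + 15 + 5\right) + 5 = \left(-3\right) 48 + 5 = -144 + 5 = -139$)
$t{\left(n \right)} = -6$
$\left(t{\left(J{\left(4,-1 \right)} \right)} + G\right) 0 = \left(-6 - 139\right) 0 = \left(-145\right) 0 = 0$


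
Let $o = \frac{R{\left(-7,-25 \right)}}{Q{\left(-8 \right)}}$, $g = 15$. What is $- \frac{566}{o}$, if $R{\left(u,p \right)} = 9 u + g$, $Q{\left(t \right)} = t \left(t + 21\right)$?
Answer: $- \frac{3679}{3} \approx -1226.3$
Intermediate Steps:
$Q{\left(t \right)} = t \left(21 + t\right)$
$R{\left(u,p \right)} = 15 + 9 u$ ($R{\left(u,p \right)} = 9 u + 15 = 15 + 9 u$)
$o = \frac{6}{13}$ ($o = \frac{15 + 9 \left(-7\right)}{\left(-8\right) \left(21 - 8\right)} = \frac{15 - 63}{\left(-8\right) 13} = - \frac{48}{-104} = \left(-48\right) \left(- \frac{1}{104}\right) = \frac{6}{13} \approx 0.46154$)
$- \frac{566}{o} = - \frac{566}{\frac{6}{13}} = \left(-566\right) \frac{13}{6} = - \frac{3679}{3}$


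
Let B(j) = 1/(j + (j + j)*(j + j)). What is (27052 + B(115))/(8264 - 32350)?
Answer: -1434161781/1276919290 ≈ -1.1231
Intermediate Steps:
B(j) = 1/(j + 4*j²) (B(j) = 1/(j + (2*j)*(2*j)) = 1/(j + 4*j²))
(27052 + B(115))/(8264 - 32350) = (27052 + 1/(115*(1 + 4*115)))/(8264 - 32350) = (27052 + 1/(115*(1 + 460)))/(-24086) = (27052 + (1/115)/461)*(-1/24086) = (27052 + (1/115)*(1/461))*(-1/24086) = (27052 + 1/53015)*(-1/24086) = (1434161781/53015)*(-1/24086) = -1434161781/1276919290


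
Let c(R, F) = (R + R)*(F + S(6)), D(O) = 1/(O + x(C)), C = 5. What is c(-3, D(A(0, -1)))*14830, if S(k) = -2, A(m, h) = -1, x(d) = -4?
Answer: 195756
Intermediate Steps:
D(O) = 1/(-4 + O) (D(O) = 1/(O - 4) = 1/(-4 + O))
c(R, F) = 2*R*(-2 + F) (c(R, F) = (R + R)*(F - 2) = (2*R)*(-2 + F) = 2*R*(-2 + F))
c(-3, D(A(0, -1)))*14830 = (2*(-3)*(-2 + 1/(-4 - 1)))*14830 = (2*(-3)*(-2 + 1/(-5)))*14830 = (2*(-3)*(-2 - ⅕))*14830 = (2*(-3)*(-11/5))*14830 = (66/5)*14830 = 195756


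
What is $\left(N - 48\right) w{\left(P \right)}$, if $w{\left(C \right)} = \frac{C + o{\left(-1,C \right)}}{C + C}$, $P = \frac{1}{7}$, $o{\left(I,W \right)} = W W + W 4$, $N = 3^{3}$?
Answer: $-54$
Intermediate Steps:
$N = 27$
$o{\left(I,W \right)} = W^{2} + 4 W$
$P = \frac{1}{7} \approx 0.14286$
$w{\left(C \right)} = \frac{C + C \left(4 + C\right)}{2 C}$ ($w{\left(C \right)} = \frac{C + C \left(4 + C\right)}{C + C} = \frac{C + C \left(4 + C\right)}{2 C}$)
$\left(N - 48\right) w{\left(P \right)} = \left(27 - 48\right) \left(\frac{5}{2} + \frac{1}{2} \cdot \frac{1}{7}\right) = - 21 \left(\frac{5}{2} + \frac{1}{14}\right) = \left(-21\right) \frac{18}{7} = -54$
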